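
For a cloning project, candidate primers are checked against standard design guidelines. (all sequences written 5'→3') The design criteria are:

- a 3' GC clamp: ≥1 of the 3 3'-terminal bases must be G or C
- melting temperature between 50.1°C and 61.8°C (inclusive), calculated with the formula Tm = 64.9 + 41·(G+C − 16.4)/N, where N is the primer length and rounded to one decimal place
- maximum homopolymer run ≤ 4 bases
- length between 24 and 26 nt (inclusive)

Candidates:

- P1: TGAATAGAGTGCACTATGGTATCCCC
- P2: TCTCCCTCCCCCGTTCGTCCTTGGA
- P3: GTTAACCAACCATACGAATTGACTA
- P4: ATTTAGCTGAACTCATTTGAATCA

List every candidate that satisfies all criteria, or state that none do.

P1 (26 nt, A=7 T=7 G=6 C=6): 3' end CCC has 3 G/C ✓; Tm = 64.9 + 41·(12 − 16.4)/26 = 58.0°C ✓; longest run = 4 ✓; length 26 ✓ — passes.
P2 (25 nt, A=1 T=8 G=4 C=12): 3' end GGA has 2 G/C ✓; Tm = 64.9 + 41·(16 − 16.4)/25 = 64.2°C, outside 50.1–61.8°C ✗; longest run = 5, exceeds 4 ✗; length 25 ✓ — fails.
P3 (25 nt, A=10 T=6 G=3 C=6): 3' end CTA has 1 G/C ✓; Tm = 64.9 + 41·(9 − 16.4)/25 = 52.8°C ✓; longest run = 2 ✓; length 25 ✓ — passes.
P4 (24 nt, A=8 T=9 G=3 C=4): 3' end TCA has 1 G/C ✓; Tm = 64.9 + 41·(7 − 16.4)/24 = 48.8°C, outside 50.1–61.8°C ✗; longest run = 3 ✓; length 24 ✓ — fails.

P1 and P3.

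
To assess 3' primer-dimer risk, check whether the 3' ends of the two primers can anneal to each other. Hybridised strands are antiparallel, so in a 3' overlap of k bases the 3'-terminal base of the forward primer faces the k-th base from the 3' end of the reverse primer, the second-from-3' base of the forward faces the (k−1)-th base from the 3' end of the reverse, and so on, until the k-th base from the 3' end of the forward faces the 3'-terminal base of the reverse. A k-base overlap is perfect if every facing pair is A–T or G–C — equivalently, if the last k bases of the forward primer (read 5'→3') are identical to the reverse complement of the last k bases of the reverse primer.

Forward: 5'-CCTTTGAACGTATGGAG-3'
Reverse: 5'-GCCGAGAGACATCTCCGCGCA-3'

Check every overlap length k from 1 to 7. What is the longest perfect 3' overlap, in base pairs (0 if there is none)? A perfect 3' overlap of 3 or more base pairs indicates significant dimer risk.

Longest perfect overlap: 0 complementary base pairs; below the dimer-risk threshold (threshold 3).

Last 7 bases (5'→3') — forward …TATGGAG, reverse …CCGCGCA.
Reverse complement of the reverse primer's last 7 bases: TGCGCGG; its first k bases are the reverse complement of the reverse primer's last k bases, so a perfect k-base overlap needs the forward primer's last k bases to equal them.
Comparing (forward last k vs required): k=1: G vs T ✗; k=2: AG vs TG ✗; k=3: GAG vs TGC ✗; k=4: GGAG vs TGCG ✗; k=5: TGGAG vs TGCGC ✗; k=6: ATGGAG vs TGCGCG ✗; k=7: TATGGAG vs TGCGCGG ✗.
No overlap length from 1 to 7 is perfect, so the longest perfect 3' overlap is 0.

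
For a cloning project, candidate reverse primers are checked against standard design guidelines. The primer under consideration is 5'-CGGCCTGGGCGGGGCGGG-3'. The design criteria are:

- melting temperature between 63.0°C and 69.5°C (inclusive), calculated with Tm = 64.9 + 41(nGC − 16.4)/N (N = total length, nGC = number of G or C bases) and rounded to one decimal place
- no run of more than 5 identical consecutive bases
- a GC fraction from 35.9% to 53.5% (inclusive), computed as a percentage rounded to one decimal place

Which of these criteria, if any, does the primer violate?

Fails: GC content.

Base counts: A=0, T=1, G=12, C=5 (length 18).
Tm: Tm = 64.9 + 41·(17 − 16.4)/18 = 66.3°C ✓
homopolymer run: longest run = 4 ✓
GC content: GC 17/18 = 94.4%, outside 35.9–53.5% ✗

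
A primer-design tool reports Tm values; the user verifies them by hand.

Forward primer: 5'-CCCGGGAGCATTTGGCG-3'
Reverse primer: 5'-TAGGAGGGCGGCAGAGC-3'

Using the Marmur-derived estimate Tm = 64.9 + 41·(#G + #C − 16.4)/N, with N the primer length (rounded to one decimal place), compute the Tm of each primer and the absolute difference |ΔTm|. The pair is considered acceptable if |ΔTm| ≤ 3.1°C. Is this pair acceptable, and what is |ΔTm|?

Forward: G+C = 12, N = 17 → Tm = 64.9 + 41·(12 − 16.4)/17 = 54.3°C.
Reverse: G+C = 12, N = 17 → Tm = 64.9 + 41·(12 − 16.4)/17 = 54.3°C.
|ΔTm| = |54.3 − 54.3| = 0.0°C, ≤ 3.1°C.

|ΔTm| = 0.0°C; the pair is acceptable.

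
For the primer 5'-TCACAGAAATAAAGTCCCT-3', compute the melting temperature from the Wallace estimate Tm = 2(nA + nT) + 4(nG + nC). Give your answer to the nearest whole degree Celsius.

Base counts: A=8, T=4, G=2, C=5 (length 19).
Tm = 2·(8+4) + 4·(2+5) = 2·12 + 4·7 = 24 + 28 = 52°C.

52°C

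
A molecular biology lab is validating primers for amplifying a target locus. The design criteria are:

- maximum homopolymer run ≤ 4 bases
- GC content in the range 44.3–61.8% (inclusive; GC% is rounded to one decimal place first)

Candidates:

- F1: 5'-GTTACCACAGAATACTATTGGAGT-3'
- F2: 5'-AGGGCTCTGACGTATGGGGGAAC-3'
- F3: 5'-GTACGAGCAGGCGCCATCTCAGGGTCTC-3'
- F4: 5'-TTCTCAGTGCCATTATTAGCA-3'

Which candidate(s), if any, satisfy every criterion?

F1 (24 nt, A=8 T=7 G=5 C=4): longest run = 2 ✓; GC 9/24 = 37.5%, outside 44.3–61.8% ✗ — fails.
F2 (23 nt, A=5 T=4 G=10 C=4): longest run = 5, exceeds 4 ✗; GC 14/23 = 60.9% ✓ — fails.
F3 (28 nt, A=5 T=5 G=9 C=9): longest run = 3 ✓; GC 18/28 = 64.3%, outside 44.3–61.8% ✗ — fails.
F4 (21 nt, A=5 T=8 G=3 C=5): longest run = 2 ✓; GC 8/21 = 38.1%, outside 44.3–61.8% ✗ — fails.

None of the candidates satisfy all criteria.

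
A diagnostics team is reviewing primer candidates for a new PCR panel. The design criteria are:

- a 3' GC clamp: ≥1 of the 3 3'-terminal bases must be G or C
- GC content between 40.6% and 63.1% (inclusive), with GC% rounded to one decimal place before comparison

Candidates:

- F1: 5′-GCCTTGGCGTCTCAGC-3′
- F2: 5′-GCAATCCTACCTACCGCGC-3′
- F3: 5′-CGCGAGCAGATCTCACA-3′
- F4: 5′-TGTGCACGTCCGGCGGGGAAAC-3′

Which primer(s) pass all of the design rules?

F3 only.

F1 (16 nt, A=1 T=4 G=5 C=6): 3' end AGC has 2 G/C ✓; GC 11/16 = 68.8%, outside 40.6–63.1% ✗ — fails.
F2 (19 nt, A=4 T=3 G=3 C=9): 3' end CGC has 3 G/C ✓; GC 12/19 = 63.2%, outside 40.6–63.1% ✗ — fails.
F3 (17 nt, A=5 T=2 G=4 C=6): 3' end ACA has 1 G/C ✓; GC 10/17 = 58.8% ✓ — passes.
F4 (22 nt, A=4 T=3 G=9 C=6): 3' end AAC has 1 G/C ✓; GC 15/22 = 68.2%, outside 40.6–63.1% ✗ — fails.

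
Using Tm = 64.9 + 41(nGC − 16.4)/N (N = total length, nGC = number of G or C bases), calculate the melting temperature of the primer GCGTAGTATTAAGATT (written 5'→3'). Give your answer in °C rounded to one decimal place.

Base counts: A=5, T=6, G=4, C=1; G+C = 5, N = 16.
Tm = 64.9 + 41·(5 − 16.4)/16 = 64.9 + -467.40/16 = 35.7°C.

35.7°C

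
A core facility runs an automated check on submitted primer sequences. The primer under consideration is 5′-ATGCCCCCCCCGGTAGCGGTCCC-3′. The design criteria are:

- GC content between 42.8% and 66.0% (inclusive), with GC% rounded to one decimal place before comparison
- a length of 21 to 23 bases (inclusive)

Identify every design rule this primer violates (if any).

Fails: GC content.

Base counts: A=2, T=3, G=6, C=12 (length 23).
GC content: GC 18/23 = 78.3%, outside 42.8–66.0% ✗
length: length 23 ✓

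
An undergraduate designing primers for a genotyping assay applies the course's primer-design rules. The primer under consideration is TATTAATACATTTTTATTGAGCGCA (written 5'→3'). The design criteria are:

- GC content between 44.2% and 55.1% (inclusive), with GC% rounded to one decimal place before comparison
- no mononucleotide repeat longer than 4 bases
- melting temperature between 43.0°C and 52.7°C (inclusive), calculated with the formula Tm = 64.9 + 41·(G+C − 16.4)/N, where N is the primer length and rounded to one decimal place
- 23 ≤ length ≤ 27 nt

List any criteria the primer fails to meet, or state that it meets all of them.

Fails: GC content, homopolymer run.

Base counts: A=8, T=11, G=3, C=3 (length 25).
GC content: GC 6/25 = 24.0%, outside 44.2–55.1% ✗
homopolymer run: longest run = 5, exceeds 4 ✗
Tm: Tm = 64.9 + 41·(6 − 16.4)/25 = 47.8°C ✓
length: length 25 ✓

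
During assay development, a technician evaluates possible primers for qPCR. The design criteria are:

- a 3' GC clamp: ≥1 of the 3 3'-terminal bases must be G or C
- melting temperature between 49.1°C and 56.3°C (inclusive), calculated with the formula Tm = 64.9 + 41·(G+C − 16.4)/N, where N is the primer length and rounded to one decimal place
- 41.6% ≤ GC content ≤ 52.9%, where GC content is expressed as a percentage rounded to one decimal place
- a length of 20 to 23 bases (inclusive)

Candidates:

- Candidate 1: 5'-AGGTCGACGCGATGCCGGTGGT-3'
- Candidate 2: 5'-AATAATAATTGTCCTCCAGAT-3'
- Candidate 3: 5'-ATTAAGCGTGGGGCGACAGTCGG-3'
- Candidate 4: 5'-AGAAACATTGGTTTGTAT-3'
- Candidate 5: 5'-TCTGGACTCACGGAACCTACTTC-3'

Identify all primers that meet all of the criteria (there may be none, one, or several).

Candidate 1 (22 nt, A=3 T=4 G=10 C=5): 3' end GGT has 2 G/C ✓; Tm = 64.9 + 41·(15 − 16.4)/22 = 62.3°C, outside 49.1–56.3°C ✗; GC 15/22 = 68.2%, outside 41.6–52.9% ✗; length 22 ✓ — fails.
Candidate 2 (21 nt, A=8 T=7 G=2 C=4): 3' end GAT has 1 G/C ✓; Tm = 64.9 + 41·(6 − 16.4)/21 = 44.6°C, outside 49.1–56.3°C ✗; GC 6/21 = 28.6%, outside 41.6–52.9% ✗; length 21 ✓ — fails.
Candidate 3 (23 nt, A=5 T=4 G=10 C=4): 3' end CGG has 3 G/C ✓; Tm = 64.9 + 41·(14 − 16.4)/23 = 60.6°C, outside 49.1–56.3°C ✗; GC 14/23 = 60.9%, outside 41.6–52.9% ✗; length 23 ✓ — fails.
Candidate 4 (18 nt, A=6 T=7 G=4 C=1): 3' end TAT has 0 G/C, need ≥1 ✗; Tm = 64.9 + 41·(5 − 16.4)/18 = 38.9°C, outside 49.1–56.3°C ✗; GC 5/18 = 27.8%, outside 41.6–52.9% ✗; length 18, outside 20–23 ✗ — fails.
Candidate 5 (23 nt, A=5 T=6 G=4 C=8): 3' end TTC has 1 G/C ✓; Tm = 64.9 + 41·(12 − 16.4)/23 = 57.1°C, outside 49.1–56.3°C ✗; GC 12/23 = 52.2% ✓; length 23 ✓ — fails.

None of the candidates satisfy all criteria.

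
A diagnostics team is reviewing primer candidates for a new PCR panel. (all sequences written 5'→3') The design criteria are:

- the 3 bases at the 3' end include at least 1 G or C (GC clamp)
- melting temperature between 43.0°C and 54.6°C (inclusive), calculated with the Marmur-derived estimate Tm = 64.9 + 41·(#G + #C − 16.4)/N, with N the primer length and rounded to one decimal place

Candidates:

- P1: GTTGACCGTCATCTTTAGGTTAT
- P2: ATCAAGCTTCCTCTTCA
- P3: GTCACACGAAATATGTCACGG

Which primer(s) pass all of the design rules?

P3 only.

P1 (23 nt, A=4 T=10 G=5 C=4): 3' end TAT has 0 G/C, need ≥1 ✗; Tm = 64.9 + 41·(9 − 16.4)/23 = 51.7°C ✓ — fails.
P2 (17 nt, A=4 T=6 G=1 C=6): 3' end TCA has 1 G/C ✓; Tm = 64.9 + 41·(7 − 16.4)/17 = 42.2°C, outside 43.0–54.6°C ✗ — fails.
P3 (21 nt, A=7 T=4 G=5 C=5): 3' end CGG has 3 G/C ✓; Tm = 64.9 + 41·(10 − 16.4)/21 = 52.4°C ✓ — passes.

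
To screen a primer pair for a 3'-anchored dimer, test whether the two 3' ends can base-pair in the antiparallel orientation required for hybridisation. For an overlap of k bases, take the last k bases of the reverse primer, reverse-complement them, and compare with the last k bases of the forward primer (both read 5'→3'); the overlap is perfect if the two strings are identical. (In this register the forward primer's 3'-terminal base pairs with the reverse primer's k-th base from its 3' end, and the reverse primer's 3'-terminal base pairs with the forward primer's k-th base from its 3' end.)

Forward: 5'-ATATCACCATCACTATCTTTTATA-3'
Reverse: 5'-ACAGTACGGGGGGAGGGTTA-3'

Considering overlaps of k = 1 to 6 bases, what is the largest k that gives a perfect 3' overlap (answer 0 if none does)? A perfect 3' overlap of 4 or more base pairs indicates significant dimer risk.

Longest perfect overlap: 2 complementary base pairs; below the dimer-risk threshold (threshold 4).

Last 6 bases (5'→3') — forward …TTTATA, reverse …GGGTTA.
Reverse complement of the reverse primer's last 6 bases: TAACCC; its first k bases are the reverse complement of the reverse primer's last k bases, so a perfect k-base overlap needs the forward primer's last k bases to equal them.
Comparing (forward last k vs required): k=1: A vs T ✗; k=2: TA vs TA ✓; k=3: ATA vs TAA ✗; k=4: TATA vs TAAC ✗; k=5: TTATA vs TAACC ✗; k=6: TTTATA vs TAACCC ✗.
Only k = 2 is perfect, so the longest perfect 3' overlap is 2.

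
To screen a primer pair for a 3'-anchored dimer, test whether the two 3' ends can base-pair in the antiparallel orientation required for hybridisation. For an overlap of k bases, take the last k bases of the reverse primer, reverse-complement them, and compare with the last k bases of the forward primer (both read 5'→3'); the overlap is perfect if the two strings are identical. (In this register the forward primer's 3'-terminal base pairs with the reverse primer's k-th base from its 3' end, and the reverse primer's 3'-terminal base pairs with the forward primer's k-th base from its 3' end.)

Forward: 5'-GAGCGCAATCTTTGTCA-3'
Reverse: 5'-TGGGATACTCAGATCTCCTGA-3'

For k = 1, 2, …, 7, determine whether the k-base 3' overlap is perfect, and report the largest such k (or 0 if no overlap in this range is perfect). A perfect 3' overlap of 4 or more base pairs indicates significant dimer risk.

Longest perfect overlap: 3 complementary base pairs; below the dimer-risk threshold (threshold 4).

Last 7 bases (5'→3') — forward …TTTGTCA, reverse …CTCCTGA.
Reverse complement of the reverse primer's last 7 bases: TCAGGAG; its first k bases are the reverse complement of the reverse primer's last k bases, so a perfect k-base overlap needs the forward primer's last k bases to equal them.
Comparing (forward last k vs required): k=1: A vs T ✗; k=2: CA vs TC ✗; k=3: TCA vs TCA ✓; k=4: GTCA vs TCAG ✗; k=5: TGTCA vs TCAGG ✗; k=6: TTGTCA vs TCAGGA ✗; k=7: TTTGTCA vs TCAGGAG ✗.
Only k = 3 is perfect, so the longest perfect 3' overlap is 3.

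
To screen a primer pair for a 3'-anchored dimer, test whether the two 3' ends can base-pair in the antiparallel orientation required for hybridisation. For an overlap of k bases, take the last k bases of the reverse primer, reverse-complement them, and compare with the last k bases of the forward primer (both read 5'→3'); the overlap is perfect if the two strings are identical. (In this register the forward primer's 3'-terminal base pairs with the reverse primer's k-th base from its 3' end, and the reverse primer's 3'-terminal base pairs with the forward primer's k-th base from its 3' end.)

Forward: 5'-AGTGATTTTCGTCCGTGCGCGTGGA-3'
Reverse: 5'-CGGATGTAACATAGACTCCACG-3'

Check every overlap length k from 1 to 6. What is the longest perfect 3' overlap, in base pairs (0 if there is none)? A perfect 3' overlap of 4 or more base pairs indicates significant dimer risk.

Longest perfect overlap: 6 complementary base pairs; significant dimer risk (threshold 4).

Last 6 bases (5'→3') — forward …CGTGGA, reverse …TCCACG.
Reverse complement of the reverse primer's last 6 bases: CGTGGA; its first k bases are the reverse complement of the reverse primer's last k bases, so a perfect k-base overlap needs the forward primer's last k bases to equal them.
Comparing (forward last k vs required): k=1: A vs C ✗; k=2: GA vs CG ✗; k=3: GGA vs CGT ✗; k=4: TGGA vs CGTG ✗; k=5: GTGGA vs CGTGG ✗; k=6: CGTGGA vs CGTGGA ✓.
Only k = 6 is perfect, so the longest perfect 3' overlap is 6.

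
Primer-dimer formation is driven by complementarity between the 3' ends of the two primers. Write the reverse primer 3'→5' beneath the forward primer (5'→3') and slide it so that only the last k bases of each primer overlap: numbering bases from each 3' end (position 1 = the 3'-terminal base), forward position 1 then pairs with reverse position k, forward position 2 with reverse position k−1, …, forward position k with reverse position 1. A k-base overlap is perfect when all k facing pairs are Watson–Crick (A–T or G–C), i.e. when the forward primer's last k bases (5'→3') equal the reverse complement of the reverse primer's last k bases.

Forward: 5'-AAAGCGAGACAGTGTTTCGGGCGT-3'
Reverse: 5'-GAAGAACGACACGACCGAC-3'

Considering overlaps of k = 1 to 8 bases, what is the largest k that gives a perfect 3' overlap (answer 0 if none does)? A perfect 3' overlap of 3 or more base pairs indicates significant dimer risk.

Last 8 bases (5'→3') — forward …TCGGGCGT, reverse …CGACCGAC.
Reverse complement of the reverse primer's last 8 bases: GTCGGTCG; its first k bases are the reverse complement of the reverse primer's last k bases, so a perfect k-base overlap needs the forward primer's last k bases to equal them.
Comparing (forward last k vs required): k=1: T vs G ✗; k=2: GT vs GT ✓; k=3: CGT vs GTC ✗; k=4: GCGT vs GTCG ✗; k=5: GGCGT vs GTCGG ✗; k=6: GGGCGT vs GTCGGT ✗; k=7: CGGGCGT vs GTCGGTC ✗; k=8: TCGGGCGT vs GTCGGTCG ✗.
Only k = 2 is perfect, so the longest perfect 3' overlap is 2.

Longest perfect overlap: 2 complementary base pairs; below the dimer-risk threshold (threshold 3).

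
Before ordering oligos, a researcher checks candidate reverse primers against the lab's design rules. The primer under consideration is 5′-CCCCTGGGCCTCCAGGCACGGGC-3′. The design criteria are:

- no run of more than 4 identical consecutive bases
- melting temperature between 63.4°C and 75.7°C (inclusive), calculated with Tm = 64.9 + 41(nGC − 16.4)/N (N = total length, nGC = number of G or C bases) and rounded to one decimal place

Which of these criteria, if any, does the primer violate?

Meets all criteria.

Base counts: A=2, T=2, G=8, C=11 (length 23).
homopolymer run: longest run = 4 ✓
Tm: Tm = 64.9 + 41·(19 − 16.4)/23 = 69.5°C ✓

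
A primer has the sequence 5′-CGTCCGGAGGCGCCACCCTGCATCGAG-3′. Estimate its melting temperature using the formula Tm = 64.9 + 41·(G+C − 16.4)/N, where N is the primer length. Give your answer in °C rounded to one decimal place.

70.4°C

Base counts: A=4, T=3, G=9, C=11; G+C = 20, N = 27.
Tm = 64.9 + 41·(20 − 16.4)/27 = 64.9 + 147.60/27 = 70.4°C.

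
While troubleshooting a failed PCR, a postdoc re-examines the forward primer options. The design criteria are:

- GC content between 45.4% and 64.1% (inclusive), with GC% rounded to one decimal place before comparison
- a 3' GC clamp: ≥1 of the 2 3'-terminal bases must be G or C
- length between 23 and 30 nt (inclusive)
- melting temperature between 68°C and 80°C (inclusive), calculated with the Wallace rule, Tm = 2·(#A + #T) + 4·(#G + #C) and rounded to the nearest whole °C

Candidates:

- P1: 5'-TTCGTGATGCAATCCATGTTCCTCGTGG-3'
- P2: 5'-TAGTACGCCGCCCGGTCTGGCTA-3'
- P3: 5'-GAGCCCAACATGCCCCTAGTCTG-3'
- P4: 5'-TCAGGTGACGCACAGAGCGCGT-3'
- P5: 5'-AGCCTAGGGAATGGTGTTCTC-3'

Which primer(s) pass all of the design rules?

P1 (28 nt, A=4 T=10 G=7 C=7): GC 14/28 = 50.0% ✓; 3' end GG has 2 G/C ✓; length 28 ✓; Tm = 2·14 + 4·14 = 84°C, outside 68–80°C ✗ — fails.
P2 (23 nt, A=3 T=5 G=7 C=8): GC 15/23 = 65.2%, outside 45.4–64.1% ✗; 3' end TA has 0 G/C, need ≥1 ✗; length 23 ✓; Tm = 2·8 + 4·15 = 76°C ✓ — fails.
P3 (23 nt, A=5 T=4 G=5 C=9): GC 14/23 = 60.9% ✓; 3' end TG has 1 G/C ✓; length 23 ✓; Tm = 2·9 + 4·14 = 74°C ✓ — passes.
P4 (22 nt, A=5 T=3 G=8 C=6): GC 14/22 = 63.6% ✓; 3' end GT has 1 G/C ✓; length 22, outside 23–30 ✗; Tm = 2·8 + 4·14 = 72°C ✓ — fails.
P5 (21 nt, A=4 T=6 G=7 C=4): GC 11/21 = 52.4% ✓; 3' end TC has 1 G/C ✓; length 21, outside 23–30 ✗; Tm = 2·10 + 4·11 = 64°C, outside 68–80°C ✗ — fails.

P3 only.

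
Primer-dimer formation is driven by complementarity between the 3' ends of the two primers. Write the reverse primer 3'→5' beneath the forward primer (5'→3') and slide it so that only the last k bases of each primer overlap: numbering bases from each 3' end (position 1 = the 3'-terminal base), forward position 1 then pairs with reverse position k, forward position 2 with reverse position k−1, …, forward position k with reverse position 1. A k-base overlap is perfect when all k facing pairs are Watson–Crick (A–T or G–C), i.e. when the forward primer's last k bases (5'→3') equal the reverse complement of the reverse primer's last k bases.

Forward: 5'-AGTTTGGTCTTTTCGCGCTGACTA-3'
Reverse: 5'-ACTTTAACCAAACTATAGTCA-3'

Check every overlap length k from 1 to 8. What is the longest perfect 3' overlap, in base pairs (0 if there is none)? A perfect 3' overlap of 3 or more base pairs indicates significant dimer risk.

Last 8 bases (5'→3') — forward …GCTGACTA, reverse …TATAGTCA.
Reverse complement of the reverse primer's last 8 bases: TGACTATA; its first k bases are the reverse complement of the reverse primer's last k bases, so a perfect k-base overlap needs the forward primer's last k bases to equal them.
Comparing (forward last k vs required): k=1: A vs T ✗; k=2: TA vs TG ✗; k=3: CTA vs TGA ✗; k=4: ACTA vs TGAC ✗; k=5: GACTA vs TGACT ✗; k=6: TGACTA vs TGACTA ✓; k=7: CTGACTA vs TGACTAT ✗; k=8: GCTGACTA vs TGACTATA ✗.
Only k = 6 is perfect, so the longest perfect 3' overlap is 6.

Longest perfect overlap: 6 complementary base pairs; significant dimer risk (threshold 3).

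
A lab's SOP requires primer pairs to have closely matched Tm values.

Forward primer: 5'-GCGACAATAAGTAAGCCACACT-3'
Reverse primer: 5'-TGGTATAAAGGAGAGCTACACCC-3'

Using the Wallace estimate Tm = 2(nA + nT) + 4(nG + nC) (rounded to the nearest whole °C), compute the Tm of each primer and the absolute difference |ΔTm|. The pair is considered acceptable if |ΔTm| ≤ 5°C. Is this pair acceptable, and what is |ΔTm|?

Forward: A=9 T=3 G=4 C=6 → Tm = 2·12 + 4·10 = 64°C.
Reverse: A=8 T=4 G=6 C=5 → Tm = 2·12 + 4·11 = 68°C.
|ΔTm| = |64 − 68| = 4°C, ≤ 5°C.

|ΔTm| = 4°C; the pair is acceptable.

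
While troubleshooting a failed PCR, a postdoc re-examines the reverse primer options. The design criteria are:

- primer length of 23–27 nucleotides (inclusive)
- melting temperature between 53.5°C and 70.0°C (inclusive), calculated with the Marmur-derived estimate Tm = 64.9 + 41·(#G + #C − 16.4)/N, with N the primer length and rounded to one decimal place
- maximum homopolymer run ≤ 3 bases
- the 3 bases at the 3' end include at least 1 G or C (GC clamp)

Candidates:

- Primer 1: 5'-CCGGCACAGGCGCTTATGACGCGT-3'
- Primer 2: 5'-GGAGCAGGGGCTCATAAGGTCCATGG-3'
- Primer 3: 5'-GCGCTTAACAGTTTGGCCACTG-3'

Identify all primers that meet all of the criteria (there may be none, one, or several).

Primer 1 (24 nt, A=4 T=4 G=8 C=8): length 24 ✓; Tm = 64.9 + 41·(16 − 16.4)/24 = 64.2°C ✓; longest run = 2 ✓; 3' end CGT has 2 G/C ✓ — passes.
Primer 2 (26 nt, A=6 T=4 G=11 C=5): length 26 ✓; Tm = 64.9 + 41·(16 − 16.4)/26 = 64.3°C ✓; longest run = 4, exceeds 3 ✗; 3' end TGG has 2 G/C ✓ — fails.
Primer 3 (22 nt, A=4 T=6 G=6 C=6): length 22, outside 23–27 ✗; Tm = 64.9 + 41·(12 − 16.4)/22 = 56.7°C ✓; longest run = 3 ✓; 3' end CTG has 2 G/C ✓ — fails.

Primer 1 only.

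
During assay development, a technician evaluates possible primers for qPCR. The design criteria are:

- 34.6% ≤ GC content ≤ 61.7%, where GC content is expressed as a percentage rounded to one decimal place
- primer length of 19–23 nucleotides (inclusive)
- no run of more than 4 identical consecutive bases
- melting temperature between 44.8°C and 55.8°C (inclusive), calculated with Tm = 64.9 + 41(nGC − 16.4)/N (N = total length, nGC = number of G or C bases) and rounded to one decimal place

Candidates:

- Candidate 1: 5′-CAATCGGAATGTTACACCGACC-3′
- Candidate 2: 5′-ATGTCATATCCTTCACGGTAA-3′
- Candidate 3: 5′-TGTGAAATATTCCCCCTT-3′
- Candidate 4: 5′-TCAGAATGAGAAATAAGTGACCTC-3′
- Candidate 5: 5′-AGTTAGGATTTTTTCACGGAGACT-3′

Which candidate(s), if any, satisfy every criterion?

Candidate 1 and Candidate 2.

Candidate 1 (22 nt, A=7 T=4 G=4 C=7): GC 11/22 = 50.0% ✓; length 22 ✓; longest run = 2 ✓; Tm = 64.9 + 41·(11 − 16.4)/22 = 54.8°C ✓ — passes.
Candidate 2 (21 nt, A=6 T=7 G=3 C=5): GC 8/21 = 38.1% ✓; length 21 ✓; longest run = 2 ✓; Tm = 64.9 + 41·(8 − 16.4)/21 = 48.5°C ✓ — passes.
Candidate 3 (18 nt, A=4 T=7 G=2 C=5): GC 7/18 = 38.9% ✓; length 18, outside 19–23 ✗; longest run = 5, exceeds 4 ✗; Tm = 64.9 + 41·(7 − 16.4)/18 = 43.5°C, outside 44.8–55.8°C ✗ — fails.
Candidate 4 (24 nt, A=10 T=5 G=5 C=4): GC 9/24 = 37.5% ✓; length 24, outside 19–23 ✗; longest run = 3 ✓; Tm = 64.9 + 41·(9 − 16.4)/24 = 52.3°C ✓ — fails.
Candidate 5 (24 nt, A=6 T=9 G=6 C=3): GC 9/24 = 37.5% ✓; length 24, outside 19–23 ✗; longest run = 6, exceeds 4 ✗; Tm = 64.9 + 41·(9 − 16.4)/24 = 52.3°C ✓ — fails.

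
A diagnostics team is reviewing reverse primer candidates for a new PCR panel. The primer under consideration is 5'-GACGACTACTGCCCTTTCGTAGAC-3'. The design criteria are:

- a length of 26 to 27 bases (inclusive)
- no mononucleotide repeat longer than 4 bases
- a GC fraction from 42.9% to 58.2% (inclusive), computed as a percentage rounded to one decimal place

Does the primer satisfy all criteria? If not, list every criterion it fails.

Fails: length.

Base counts: A=5, T=6, G=5, C=8 (length 24).
length: length 24, outside 26–27 ✗
homopolymer run: longest run = 3 ✓
GC content: GC 13/24 = 54.2% ✓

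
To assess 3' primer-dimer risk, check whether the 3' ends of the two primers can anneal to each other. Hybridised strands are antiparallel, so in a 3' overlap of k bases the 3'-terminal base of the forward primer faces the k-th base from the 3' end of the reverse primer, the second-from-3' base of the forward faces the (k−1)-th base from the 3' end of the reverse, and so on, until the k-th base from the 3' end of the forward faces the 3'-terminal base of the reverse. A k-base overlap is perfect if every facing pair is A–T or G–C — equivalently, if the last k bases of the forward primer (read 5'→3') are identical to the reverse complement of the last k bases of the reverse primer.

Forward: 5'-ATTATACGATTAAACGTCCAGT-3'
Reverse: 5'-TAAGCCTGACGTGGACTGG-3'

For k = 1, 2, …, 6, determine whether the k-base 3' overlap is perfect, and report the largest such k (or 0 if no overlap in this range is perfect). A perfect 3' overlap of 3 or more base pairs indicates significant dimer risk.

Last 6 bases (5'→3') — forward …TCCAGT, reverse …GACTGG.
Reverse complement of the reverse primer's last 6 bases: CCAGTC; its first k bases are the reverse complement of the reverse primer's last k bases, so a perfect k-base overlap needs the forward primer's last k bases to equal them.
Comparing (forward last k vs required): k=1: T vs C ✗; k=2: GT vs CC ✗; k=3: AGT vs CCA ✗; k=4: CAGT vs CCAG ✗; k=5: CCAGT vs CCAGT ✓; k=6: TCCAGT vs CCAGTC ✗.
Only k = 5 is perfect, so the longest perfect 3' overlap is 5.

Longest perfect overlap: 5 complementary base pairs; significant dimer risk (threshold 3).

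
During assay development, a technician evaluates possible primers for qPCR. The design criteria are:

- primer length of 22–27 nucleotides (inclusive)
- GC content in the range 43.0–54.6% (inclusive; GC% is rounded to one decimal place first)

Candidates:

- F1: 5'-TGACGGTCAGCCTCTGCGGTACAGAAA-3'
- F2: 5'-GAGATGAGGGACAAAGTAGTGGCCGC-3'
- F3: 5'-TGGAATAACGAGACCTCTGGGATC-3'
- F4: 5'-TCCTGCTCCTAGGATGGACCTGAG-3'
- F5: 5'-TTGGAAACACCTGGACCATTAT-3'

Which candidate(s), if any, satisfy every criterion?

F1 (27 nt, A=7 T=5 G=8 C=7): length 27 ✓; GC 15/27 = 55.6%, outside 43.0–54.6% ✗ — fails.
F2 (26 nt, A=8 T=3 G=11 C=4): length 26 ✓; GC 15/26 = 57.7%, outside 43.0–54.6% ✗ — fails.
F3 (24 nt, A=7 T=5 G=7 C=5): length 24 ✓; GC 12/24 = 50.0% ✓ — passes.
F4 (24 nt, A=4 T=6 G=7 C=7): length 24 ✓; GC 14/24 = 58.3%, outside 43.0–54.6% ✗ — fails.
F5 (22 nt, A=7 T=6 G=4 C=5): length 22 ✓; GC 9/22 = 40.9%, outside 43.0–54.6% ✗ — fails.

F3 only.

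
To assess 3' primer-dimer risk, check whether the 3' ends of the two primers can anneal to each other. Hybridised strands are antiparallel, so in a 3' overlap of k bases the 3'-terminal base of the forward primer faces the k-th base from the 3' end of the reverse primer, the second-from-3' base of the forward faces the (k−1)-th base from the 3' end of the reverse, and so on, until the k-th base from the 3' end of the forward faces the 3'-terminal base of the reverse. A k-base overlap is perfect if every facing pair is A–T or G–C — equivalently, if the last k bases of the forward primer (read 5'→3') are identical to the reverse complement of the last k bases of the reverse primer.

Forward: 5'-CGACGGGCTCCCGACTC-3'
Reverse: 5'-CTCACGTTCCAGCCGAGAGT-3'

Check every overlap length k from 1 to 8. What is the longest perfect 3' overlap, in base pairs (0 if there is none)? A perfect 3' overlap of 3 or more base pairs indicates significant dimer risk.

Longest perfect overlap: 4 complementary base pairs; significant dimer risk (threshold 3).

Last 8 bases (5'→3') — forward …CCCGACTC, reverse …CCGAGAGT.
Reverse complement of the reverse primer's last 8 bases: ACTCTCGG; its first k bases are the reverse complement of the reverse primer's last k bases, so a perfect k-base overlap needs the forward primer's last k bases to equal them.
Comparing (forward last k vs required): k=1: C vs A ✗; k=2: TC vs AC ✗; k=3: CTC vs ACT ✗; k=4: ACTC vs ACTC ✓; k=5: GACTC vs ACTCT ✗; k=6: CGACTC vs ACTCTC ✗; k=7: CCGACTC vs ACTCTCG ✗; k=8: CCCGACTC vs ACTCTCGG ✗.
Only k = 4 is perfect, so the longest perfect 3' overlap is 4.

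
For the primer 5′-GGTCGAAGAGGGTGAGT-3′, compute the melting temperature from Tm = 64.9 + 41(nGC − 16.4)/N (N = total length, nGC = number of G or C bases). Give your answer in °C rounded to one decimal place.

Base counts: A=4, T=3, G=9, C=1; G+C = 10, N = 17.
Tm = 64.9 + 41·(10 − 16.4)/17 = 64.9 + -262.40/17 = 49.5°C.

49.5°C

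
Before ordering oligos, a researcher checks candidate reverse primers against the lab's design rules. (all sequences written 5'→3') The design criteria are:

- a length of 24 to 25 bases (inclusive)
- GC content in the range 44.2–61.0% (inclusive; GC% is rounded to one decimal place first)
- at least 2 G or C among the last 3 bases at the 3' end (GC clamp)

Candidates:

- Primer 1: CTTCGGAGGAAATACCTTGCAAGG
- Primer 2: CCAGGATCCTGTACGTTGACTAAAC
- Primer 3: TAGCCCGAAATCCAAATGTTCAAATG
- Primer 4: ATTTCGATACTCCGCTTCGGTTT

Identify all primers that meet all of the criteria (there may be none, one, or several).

Primer 1 (24 nt, A=7 T=5 G=7 C=5): length 24 ✓; GC 12/24 = 50.0% ✓; 3' end AGG has 2 G/C ✓ — passes.
Primer 2 (25 nt, A=7 T=6 G=5 C=7): length 25 ✓; GC 12/25 = 48.0% ✓; 3' end AAC has 1 G/C, need ≥2 ✗ — fails.
Primer 3 (26 nt, A=10 T=6 G=4 C=6): length 26, outside 24–25 ✗; GC 10/26 = 38.5%, outside 44.2–61.0% ✗; 3' end ATG has 1 G/C, need ≥2 ✗ — fails.
Primer 4 (23 nt, A=3 T=10 G=4 C=6): length 23, outside 24–25 ✗; GC 10/23 = 43.5%, outside 44.2–61.0% ✗; 3' end TTT has 0 G/C, need ≥2 ✗ — fails.

Primer 1 only.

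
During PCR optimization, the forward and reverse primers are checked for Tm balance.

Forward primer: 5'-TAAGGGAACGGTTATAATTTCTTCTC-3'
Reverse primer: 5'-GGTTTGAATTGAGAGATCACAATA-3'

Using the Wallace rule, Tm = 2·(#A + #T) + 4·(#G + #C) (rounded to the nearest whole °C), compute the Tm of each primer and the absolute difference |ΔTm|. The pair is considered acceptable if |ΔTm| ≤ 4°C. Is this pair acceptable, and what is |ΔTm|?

|ΔTm| = 6°C; the pair is not acceptable.

Forward: A=7 T=10 G=5 C=4 → Tm = 2·17 + 4·9 = 70°C.
Reverse: A=9 T=7 G=6 C=2 → Tm = 2·16 + 4·8 = 64°C.
|ΔTm| = |70 − 64| = 6°C, > 4°C.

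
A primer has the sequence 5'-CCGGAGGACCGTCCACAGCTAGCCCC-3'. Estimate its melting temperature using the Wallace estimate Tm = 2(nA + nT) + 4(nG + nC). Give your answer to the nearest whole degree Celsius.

90°C

Base counts: A=5, T=2, G=7, C=12 (length 26).
Tm = 2·(5+2) + 4·(7+12) = 2·7 + 4·19 = 14 + 76 = 90°C.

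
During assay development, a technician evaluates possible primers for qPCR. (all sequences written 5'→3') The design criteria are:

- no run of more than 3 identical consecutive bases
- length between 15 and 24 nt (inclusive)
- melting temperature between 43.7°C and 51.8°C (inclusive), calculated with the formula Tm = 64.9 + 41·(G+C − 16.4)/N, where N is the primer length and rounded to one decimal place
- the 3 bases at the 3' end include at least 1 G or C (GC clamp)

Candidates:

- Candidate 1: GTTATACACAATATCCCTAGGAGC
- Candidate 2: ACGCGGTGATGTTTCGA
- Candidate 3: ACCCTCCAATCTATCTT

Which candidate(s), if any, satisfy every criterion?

Candidate 1 (24 nt, A=8 T=6 G=4 C=6): longest run = 3 ✓; length 24 ✓; Tm = 64.9 + 41·(10 − 16.4)/24 = 54.0°C, outside 43.7–51.8°C ✗; 3' end AGC has 2 G/C ✓ — fails.
Candidate 2 (17 nt, A=3 T=5 G=6 C=3): longest run = 3 ✓; length 17 ✓; Tm = 64.9 + 41·(9 − 16.4)/17 = 47.1°C ✓; 3' end CGA has 2 G/C ✓ — passes.
Candidate 3 (17 nt, A=4 T=6 G=0 C=7): longest run = 3 ✓; length 17 ✓; Tm = 64.9 + 41·(7 − 16.4)/17 = 42.2°C, outside 43.7–51.8°C ✗; 3' end CTT has 1 G/C ✓ — fails.

Candidate 2 only.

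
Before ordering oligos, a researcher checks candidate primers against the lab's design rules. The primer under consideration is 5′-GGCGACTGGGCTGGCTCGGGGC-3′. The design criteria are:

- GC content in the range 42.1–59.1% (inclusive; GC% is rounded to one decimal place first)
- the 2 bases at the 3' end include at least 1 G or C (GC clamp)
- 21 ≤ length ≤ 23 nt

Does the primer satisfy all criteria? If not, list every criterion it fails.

Base counts: A=1, T=3, G=12, C=6 (length 22).
GC content: GC 18/22 = 81.8%, outside 42.1–59.1% ✗
GC clamp: 3' end GC has 2 G/C ✓
length: length 22 ✓

Fails: GC content.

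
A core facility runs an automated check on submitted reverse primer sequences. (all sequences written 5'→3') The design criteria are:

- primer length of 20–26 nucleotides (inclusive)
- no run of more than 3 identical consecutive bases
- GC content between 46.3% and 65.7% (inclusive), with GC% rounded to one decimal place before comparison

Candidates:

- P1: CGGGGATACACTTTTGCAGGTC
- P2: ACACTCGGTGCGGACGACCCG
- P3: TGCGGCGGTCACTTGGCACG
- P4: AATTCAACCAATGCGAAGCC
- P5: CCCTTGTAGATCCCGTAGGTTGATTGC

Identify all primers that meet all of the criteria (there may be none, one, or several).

None of the candidates satisfy all criteria.

P1 (22 nt, A=4 T=6 G=7 C=5): length 22 ✓; longest run = 4, exceeds 3 ✗; GC 12/22 = 54.5% ✓ — fails.
P2 (21 nt, A=4 T=2 G=7 C=8): length 21 ✓; longest run = 3 ✓; GC 15/21 = 71.4%, outside 46.3–65.7% ✗ — fails.
P3 (20 nt, A=2 T=4 G=8 C=6): length 20 ✓; longest run = 2 ✓; GC 14/20 = 70.0%, outside 46.3–65.7% ✗ — fails.
P4 (20 nt, A=8 T=3 G=3 C=6): length 20 ✓; longest run = 2 ✓; GC 9/20 = 45.0%, outside 46.3–65.7% ✗ — fails.
P5 (27 nt, A=4 T=9 G=7 C=7): length 27, outside 20–26 ✗; longest run = 3 ✓; GC 14/27 = 51.9% ✓ — fails.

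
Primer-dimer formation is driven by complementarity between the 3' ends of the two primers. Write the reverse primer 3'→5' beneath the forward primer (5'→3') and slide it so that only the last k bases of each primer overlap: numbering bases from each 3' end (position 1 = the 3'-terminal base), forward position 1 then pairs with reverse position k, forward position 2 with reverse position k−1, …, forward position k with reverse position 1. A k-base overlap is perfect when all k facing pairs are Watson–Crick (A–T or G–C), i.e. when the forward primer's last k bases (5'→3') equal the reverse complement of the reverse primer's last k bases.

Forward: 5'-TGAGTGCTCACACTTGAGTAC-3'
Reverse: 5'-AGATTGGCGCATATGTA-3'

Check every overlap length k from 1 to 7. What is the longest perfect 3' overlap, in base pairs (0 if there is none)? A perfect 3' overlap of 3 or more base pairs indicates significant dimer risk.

Longest perfect overlap: 3 complementary base pairs; significant dimer risk (threshold 3).

Last 7 bases (5'→3') — forward …TGAGTAC, reverse …ATATGTA.
Reverse complement of the reverse primer's last 7 bases: TACATAT; its first k bases are the reverse complement of the reverse primer's last k bases, so a perfect k-base overlap needs the forward primer's last k bases to equal them.
Comparing (forward last k vs required): k=1: C vs T ✗; k=2: AC vs TA ✗; k=3: TAC vs TAC ✓; k=4: GTAC vs TACA ✗; k=5: AGTAC vs TACAT ✗; k=6: GAGTAC vs TACATA ✗; k=7: TGAGTAC vs TACATAT ✗.
Only k = 3 is perfect, so the longest perfect 3' overlap is 3.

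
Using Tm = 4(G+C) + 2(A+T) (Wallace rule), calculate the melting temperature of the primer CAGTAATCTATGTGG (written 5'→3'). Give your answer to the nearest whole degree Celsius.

Base counts: A=4, T=5, G=4, C=2 (length 15).
Tm = 2·(4+5) + 4·(4+2) = 2·9 + 4·6 = 18 + 24 = 42°C.

42°C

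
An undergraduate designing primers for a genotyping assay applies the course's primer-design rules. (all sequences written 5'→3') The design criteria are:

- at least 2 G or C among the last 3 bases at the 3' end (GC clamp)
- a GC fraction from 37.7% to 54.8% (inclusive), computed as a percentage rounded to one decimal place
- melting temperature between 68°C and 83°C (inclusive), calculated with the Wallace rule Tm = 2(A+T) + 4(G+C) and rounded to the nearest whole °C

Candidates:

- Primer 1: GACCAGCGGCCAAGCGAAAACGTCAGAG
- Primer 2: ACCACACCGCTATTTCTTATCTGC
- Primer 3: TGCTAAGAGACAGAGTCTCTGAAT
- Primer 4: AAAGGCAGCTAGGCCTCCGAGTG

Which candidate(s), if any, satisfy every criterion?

Primer 2 only.

Primer 1 (28 nt, A=10 T=1 G=9 C=8): 3' end GAG has 2 G/C ✓; GC 17/28 = 60.7%, outside 37.7–54.8% ✗; Tm = 2·11 + 4·17 = 90°C, outside 68–83°C ✗ — fails.
Primer 2 (24 nt, A=5 T=8 G=2 C=9): 3' end TGC has 2 G/C ✓; GC 11/24 = 45.8% ✓; Tm = 2·13 + 4·11 = 70°C ✓ — passes.
Primer 3 (24 nt, A=8 T=6 G=6 C=4): 3' end AAT has 0 G/C, need ≥2 ✗; GC 10/24 = 41.7% ✓; Tm = 2·14 + 4·10 = 68°C ✓ — fails.
Primer 4 (23 nt, A=6 T=3 G=8 C=6): 3' end GTG has 2 G/C ✓; GC 14/23 = 60.9%, outside 37.7–54.8% ✗; Tm = 2·9 + 4·14 = 74°C ✓ — fails.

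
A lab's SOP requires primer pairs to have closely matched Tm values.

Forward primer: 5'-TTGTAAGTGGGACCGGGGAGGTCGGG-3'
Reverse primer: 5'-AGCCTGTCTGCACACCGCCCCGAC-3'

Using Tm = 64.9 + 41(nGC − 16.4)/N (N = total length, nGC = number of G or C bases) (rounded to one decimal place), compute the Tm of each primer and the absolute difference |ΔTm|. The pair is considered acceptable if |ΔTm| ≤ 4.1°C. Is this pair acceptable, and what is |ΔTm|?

|ΔTm| = 0.1°C; the pair is acceptable.

Forward: G+C = 17, N = 26 → Tm = 64.9 + 41·(17 − 16.4)/26 = 65.8°C.
Reverse: G+C = 17, N = 24 → Tm = 64.9 + 41·(17 − 16.4)/24 = 65.9°C.
|ΔTm| = |65.8 − 65.9| = 0.1°C, ≤ 4.1°C.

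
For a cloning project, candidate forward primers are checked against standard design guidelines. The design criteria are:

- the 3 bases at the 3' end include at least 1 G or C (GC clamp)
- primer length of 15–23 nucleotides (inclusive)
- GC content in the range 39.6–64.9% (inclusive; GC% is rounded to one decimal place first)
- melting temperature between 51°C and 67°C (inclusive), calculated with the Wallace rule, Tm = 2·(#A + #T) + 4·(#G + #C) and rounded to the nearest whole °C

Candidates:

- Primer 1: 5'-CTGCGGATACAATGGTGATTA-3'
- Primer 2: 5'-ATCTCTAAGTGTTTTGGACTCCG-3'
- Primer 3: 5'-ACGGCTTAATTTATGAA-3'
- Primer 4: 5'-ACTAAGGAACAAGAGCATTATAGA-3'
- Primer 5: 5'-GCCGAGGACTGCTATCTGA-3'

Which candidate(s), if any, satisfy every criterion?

Primer 2 and Primer 5.

Primer 1 (21 nt, A=6 T=6 G=6 C=3): 3' end TTA has 0 G/C, need ≥1 ✗; length 21 ✓; GC 9/21 = 42.9% ✓; Tm = 2·12 + 4·9 = 60°C ✓ — fails.
Primer 2 (23 nt, A=4 T=9 G=5 C=5): 3' end CCG has 3 G/C ✓; length 23 ✓; GC 10/23 = 43.5% ✓; Tm = 2·13 + 4·10 = 66°C ✓ — passes.
Primer 3 (17 nt, A=6 T=6 G=3 C=2): 3' end GAA has 1 G/C ✓; length 17 ✓; GC 5/17 = 29.4%, outside 39.6–64.9% ✗; Tm = 2·12 + 4·5 = 44°C, outside 51–67°C ✗ — fails.
Primer 4 (24 nt, A=12 T=4 G=5 C=3): 3' end AGA has 1 G/C ✓; length 24, outside 15–23 ✗; GC 8/24 = 33.3%, outside 39.6–64.9% ✗; Tm = 2·16 + 4·8 = 64°C ✓ — fails.
Primer 5 (19 nt, A=4 T=4 G=6 C=5): 3' end TGA has 1 G/C ✓; length 19 ✓; GC 11/19 = 57.9% ✓; Tm = 2·8 + 4·11 = 60°C ✓ — passes.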